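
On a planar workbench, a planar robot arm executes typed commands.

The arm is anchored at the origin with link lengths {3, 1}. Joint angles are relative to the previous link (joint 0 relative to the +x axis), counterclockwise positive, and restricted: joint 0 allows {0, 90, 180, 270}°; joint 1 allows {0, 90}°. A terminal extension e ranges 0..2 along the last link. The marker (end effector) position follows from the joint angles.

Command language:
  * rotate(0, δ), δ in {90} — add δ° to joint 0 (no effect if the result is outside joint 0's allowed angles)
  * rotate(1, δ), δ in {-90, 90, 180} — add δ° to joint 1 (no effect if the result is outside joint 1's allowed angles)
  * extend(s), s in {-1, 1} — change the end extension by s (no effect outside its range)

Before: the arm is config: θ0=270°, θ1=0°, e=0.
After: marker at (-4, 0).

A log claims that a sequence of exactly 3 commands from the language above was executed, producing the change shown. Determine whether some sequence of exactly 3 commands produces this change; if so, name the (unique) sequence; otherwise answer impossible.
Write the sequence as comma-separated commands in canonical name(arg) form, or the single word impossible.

rotate(0, 90), rotate(0, 90), rotate(0, 90)

t0: config: θ0=270°, θ1=0°, e=0
1. rotate(0, 90) → config: θ0=0°, θ1=0°, e=0
2. rotate(0, 90) → config: θ0=90°, θ1=0°, e=0
3. rotate(0, 90) → config: θ0=180°, θ1=0°, e=0
all 216 alternatives checked — unique.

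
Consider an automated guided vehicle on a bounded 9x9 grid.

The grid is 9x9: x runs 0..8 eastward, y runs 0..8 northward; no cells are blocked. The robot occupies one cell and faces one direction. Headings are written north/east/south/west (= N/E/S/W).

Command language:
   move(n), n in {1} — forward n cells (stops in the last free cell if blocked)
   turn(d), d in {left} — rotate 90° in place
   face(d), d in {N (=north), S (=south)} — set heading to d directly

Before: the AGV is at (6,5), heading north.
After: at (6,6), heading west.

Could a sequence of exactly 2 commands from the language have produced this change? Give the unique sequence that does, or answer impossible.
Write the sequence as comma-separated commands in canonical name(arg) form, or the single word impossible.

key: order matters: swapping move(1) and turn(left) lands elsewhere
from: at (6,5), heading north
step 1 (move(1)): at (6,6), heading north
step 2 (turn(left)): at (6,6), heading west
no other 2-command option fits: unique.

move(1), turn(left)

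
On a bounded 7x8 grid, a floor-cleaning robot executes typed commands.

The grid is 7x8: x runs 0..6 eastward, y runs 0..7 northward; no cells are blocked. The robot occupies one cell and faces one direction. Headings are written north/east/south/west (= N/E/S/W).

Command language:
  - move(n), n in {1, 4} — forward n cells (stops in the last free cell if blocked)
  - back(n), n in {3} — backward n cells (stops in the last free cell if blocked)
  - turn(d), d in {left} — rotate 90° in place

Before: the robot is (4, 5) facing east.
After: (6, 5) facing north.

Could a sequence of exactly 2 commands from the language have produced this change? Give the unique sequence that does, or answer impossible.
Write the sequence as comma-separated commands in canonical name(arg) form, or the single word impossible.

key: running turn(left) before move(4) would end elsewhere — order is forced
t0: (4, 5) facing east
1. move(4) → (6, 5) facing east
2. turn(left) → (6, 5) facing north
no other 2-command option fits: unique.

move(4), turn(left)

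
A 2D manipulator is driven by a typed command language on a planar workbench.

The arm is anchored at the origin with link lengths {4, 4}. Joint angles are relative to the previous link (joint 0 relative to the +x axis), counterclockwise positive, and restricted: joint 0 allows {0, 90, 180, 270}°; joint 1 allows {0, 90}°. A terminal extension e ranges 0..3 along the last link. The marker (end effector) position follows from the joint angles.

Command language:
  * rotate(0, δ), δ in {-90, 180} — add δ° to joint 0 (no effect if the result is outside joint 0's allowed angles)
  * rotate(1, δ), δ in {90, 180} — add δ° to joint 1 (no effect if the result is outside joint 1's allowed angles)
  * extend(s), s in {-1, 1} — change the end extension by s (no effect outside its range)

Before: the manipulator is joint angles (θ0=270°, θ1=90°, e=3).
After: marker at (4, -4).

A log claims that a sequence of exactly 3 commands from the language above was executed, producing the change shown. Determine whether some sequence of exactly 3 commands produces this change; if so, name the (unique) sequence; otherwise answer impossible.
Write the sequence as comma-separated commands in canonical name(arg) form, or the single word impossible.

start: joint angles (θ0=270°, θ1=90°, e=3)
t=1 extend(-1) ⇒ joint angles (θ0=270°, θ1=90°, e=2)
t=2 extend(-1) ⇒ joint angles (θ0=270°, θ1=90°, e=1)
t=3 extend(-1) ⇒ joint angles (θ0=270°, θ1=90°, e=0)
no rival 3-sequence matches.

extend(-1), extend(-1), extend(-1)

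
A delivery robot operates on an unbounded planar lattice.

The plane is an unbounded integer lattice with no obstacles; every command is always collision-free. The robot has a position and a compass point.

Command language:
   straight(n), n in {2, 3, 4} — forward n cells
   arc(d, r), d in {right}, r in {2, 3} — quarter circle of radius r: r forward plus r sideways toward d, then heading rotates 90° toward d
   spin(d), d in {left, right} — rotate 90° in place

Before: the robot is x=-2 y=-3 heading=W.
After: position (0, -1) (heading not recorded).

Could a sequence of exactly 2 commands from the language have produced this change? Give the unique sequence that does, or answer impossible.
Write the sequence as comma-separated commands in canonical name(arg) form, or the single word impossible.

spin(right), arc(right, 2)

key: order matters: swapping spin(right) and arc(right, 2) lands elsewhere
begin: x=-2 y=-3 heading=W
t=1 spin(right) ⇒ x=-2 y=-3 heading=N
t=2 arc(right, 2) ⇒ x=0 y=-1 heading=E
uniquely the one of 49 2-step routes that fits.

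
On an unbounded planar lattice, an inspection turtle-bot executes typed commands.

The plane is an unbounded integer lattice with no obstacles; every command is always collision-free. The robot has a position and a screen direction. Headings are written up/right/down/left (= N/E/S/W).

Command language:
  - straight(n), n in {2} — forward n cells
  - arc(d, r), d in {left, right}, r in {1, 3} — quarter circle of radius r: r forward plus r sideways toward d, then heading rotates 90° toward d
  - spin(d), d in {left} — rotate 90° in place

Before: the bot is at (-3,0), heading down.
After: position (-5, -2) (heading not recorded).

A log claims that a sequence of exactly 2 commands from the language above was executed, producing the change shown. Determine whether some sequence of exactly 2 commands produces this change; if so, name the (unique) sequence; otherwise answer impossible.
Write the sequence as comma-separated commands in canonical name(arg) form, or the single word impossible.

key: running arc(left, 1) before arc(right, 1) would end elsewhere — order is forced
from: at (-3,0), heading down
[1] after arc(right, 1): at (-4,-1), heading left
[2] after arc(left, 1): at (-5,-2), heading down
uniquely the one of 36 2-step routes that fits.

arc(right, 1), arc(left, 1)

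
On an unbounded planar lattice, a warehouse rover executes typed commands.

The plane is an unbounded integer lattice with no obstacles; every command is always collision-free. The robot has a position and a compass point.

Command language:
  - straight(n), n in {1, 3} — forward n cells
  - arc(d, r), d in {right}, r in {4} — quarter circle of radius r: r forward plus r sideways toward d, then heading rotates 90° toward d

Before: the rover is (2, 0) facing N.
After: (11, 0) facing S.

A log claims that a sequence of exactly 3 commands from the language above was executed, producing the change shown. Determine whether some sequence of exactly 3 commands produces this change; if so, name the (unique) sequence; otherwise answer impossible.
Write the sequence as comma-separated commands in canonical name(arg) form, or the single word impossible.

arc(right, 4), straight(1), arc(right, 4)

key: position moved to (11,0) AND the heading swung to S — translation plus rotation needed
start: (2, 0) facing N
step 1 (arc(right, 4)): (6, 4) facing E
step 2 (straight(1)): (7, 4) facing E
step 3 (arc(right, 4)): (11, 0) facing S
uniquely the one of 27 3-step routes that fits.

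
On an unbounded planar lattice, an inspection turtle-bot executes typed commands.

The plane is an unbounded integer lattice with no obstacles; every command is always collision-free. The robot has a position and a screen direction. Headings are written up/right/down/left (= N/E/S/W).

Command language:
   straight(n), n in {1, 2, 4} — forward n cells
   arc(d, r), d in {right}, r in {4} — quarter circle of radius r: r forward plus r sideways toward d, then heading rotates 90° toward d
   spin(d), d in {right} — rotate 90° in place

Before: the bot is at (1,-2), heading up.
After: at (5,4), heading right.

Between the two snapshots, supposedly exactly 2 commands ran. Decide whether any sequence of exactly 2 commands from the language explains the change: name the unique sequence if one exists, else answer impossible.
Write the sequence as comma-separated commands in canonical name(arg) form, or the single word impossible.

key: position moved to (5,4) AND the heading swung to E — translation plus rotation needed
initial: at (1,-2), heading up
1. straight(2) → at (1,0), heading up
2. arc(right, 4) → at (5,4), heading right
uniquely the one of 25 2-step routes that fits.

straight(2), arc(right, 4)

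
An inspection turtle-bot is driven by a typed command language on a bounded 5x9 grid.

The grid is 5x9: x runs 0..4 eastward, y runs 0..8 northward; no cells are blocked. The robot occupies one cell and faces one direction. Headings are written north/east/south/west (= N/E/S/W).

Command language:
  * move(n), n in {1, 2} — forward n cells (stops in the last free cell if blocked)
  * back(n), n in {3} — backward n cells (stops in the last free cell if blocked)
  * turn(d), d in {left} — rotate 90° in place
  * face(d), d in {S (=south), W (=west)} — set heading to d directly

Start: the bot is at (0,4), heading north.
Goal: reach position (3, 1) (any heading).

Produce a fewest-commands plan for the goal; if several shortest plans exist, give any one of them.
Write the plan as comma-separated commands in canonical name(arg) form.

begin: at (0,4), heading north
[1] after back(3): at (0,1), heading north
[2] after face(W): at (0,1), heading west
[3] after back(3): at (3,1), heading west
minimal: 3 command(s), checked below 3.

back(3), face(W), back(3)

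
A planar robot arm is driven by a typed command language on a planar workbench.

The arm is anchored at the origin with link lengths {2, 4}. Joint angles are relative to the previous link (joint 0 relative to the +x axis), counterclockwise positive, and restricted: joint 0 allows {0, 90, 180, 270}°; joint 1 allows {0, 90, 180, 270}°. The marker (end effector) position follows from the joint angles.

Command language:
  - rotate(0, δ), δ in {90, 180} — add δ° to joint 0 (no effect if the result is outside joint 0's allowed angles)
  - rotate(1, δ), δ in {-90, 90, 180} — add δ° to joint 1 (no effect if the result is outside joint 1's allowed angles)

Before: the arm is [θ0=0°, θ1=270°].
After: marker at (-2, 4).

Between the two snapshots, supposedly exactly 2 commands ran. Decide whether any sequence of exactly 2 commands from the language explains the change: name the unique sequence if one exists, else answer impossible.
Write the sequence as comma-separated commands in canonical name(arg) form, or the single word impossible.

begin: [θ0=0°, θ1=270°]
1. rotate(0, 90) → [θ0=90°, θ1=270°]
2. rotate(0, 90) → [θ0=180°, θ1=270°]
no other 2-command option fits: unique.

rotate(0, 90), rotate(0, 90)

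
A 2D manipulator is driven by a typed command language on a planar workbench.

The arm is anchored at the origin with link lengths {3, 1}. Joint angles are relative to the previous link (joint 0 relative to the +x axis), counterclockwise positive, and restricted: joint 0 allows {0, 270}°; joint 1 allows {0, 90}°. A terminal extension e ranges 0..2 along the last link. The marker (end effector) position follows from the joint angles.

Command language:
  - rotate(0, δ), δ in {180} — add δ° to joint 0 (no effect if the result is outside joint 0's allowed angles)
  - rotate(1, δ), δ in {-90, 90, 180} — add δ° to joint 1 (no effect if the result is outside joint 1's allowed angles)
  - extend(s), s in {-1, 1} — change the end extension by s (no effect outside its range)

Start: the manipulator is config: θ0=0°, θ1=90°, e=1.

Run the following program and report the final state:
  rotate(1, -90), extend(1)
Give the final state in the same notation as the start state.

config: θ0=0°, θ1=0°, e=2

start: config: θ0=0°, θ1=90°, e=1
step 1 (rotate(1, -90)): config: θ0=0°, θ1=0°, e=1
step 2 (extend(1)): config: θ0=0°, θ1=0°, e=2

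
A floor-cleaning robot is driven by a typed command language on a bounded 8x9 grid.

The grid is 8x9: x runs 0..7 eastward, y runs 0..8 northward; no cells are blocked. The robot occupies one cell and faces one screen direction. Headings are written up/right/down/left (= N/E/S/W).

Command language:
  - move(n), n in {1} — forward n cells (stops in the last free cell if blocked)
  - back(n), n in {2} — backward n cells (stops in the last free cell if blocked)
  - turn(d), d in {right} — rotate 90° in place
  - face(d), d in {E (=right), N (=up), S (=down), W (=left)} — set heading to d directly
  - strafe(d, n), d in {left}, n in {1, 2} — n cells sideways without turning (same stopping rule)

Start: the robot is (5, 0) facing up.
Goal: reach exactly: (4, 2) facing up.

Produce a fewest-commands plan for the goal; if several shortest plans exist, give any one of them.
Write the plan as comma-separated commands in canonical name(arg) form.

start: (5, 0) facing up
step 1 (strafe(left, 1)): (4, 0) facing up
step 2 (move(1)): (4, 1) facing up
step 3 (move(1)): (4, 2) facing up
nothing shorter than 3 reaches the goal.

strafe(left, 1), move(1), move(1)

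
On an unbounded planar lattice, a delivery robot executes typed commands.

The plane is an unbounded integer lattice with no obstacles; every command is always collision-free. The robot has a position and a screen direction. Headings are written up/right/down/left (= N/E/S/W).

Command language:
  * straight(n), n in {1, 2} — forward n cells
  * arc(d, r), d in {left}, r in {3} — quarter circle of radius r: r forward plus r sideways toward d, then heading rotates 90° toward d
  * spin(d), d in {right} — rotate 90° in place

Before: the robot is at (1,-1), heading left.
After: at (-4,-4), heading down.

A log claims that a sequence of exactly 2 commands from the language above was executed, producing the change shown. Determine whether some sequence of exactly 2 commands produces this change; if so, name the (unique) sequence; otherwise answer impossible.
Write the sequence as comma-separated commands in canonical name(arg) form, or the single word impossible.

key: order matters: swapping straight(2) and arc(left, 3) lands elsewhere
start: at (1,-1), heading left
step 1 (straight(2)): at (-1,-1), heading left
step 2 (arc(left, 3)): at (-4,-4), heading down
uniquely the one of 16 2-step routes that fits.

straight(2), arc(left, 3)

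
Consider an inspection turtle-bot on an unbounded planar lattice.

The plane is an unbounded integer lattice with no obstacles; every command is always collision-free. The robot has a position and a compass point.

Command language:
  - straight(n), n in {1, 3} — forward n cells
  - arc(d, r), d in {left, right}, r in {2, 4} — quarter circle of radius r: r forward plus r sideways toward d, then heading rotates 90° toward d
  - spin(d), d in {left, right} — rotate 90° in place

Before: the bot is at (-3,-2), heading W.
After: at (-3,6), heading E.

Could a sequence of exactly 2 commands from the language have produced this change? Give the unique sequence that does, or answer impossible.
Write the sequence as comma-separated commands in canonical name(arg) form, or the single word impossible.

arc(right, 4), arc(right, 4)

key: cell and facing (now E) both changed — the 2 commands mix motion and turning
initial: at (-3,-2), heading W
1. arc(right, 4) → at (-7,2), heading N
2. arc(right, 4) → at (-3,6), heading E
no other 2-command option fits: unique.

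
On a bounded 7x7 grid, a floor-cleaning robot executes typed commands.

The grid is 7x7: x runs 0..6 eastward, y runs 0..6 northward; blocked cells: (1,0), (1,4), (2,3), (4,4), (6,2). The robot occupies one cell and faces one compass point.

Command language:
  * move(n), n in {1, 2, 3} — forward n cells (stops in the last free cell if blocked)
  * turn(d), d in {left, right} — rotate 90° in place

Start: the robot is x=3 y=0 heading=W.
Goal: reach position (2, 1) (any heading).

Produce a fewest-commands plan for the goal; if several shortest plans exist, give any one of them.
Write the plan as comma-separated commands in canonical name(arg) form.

t0: x=3 y=0 heading=W
step 1 (move(1)): x=2 y=0 heading=W
step 2 (turn(right)): x=2 y=0 heading=N
step 3 (move(1)): x=2 y=1 heading=N
nothing shorter than 3 reaches the goal.

move(1), turn(right), move(1)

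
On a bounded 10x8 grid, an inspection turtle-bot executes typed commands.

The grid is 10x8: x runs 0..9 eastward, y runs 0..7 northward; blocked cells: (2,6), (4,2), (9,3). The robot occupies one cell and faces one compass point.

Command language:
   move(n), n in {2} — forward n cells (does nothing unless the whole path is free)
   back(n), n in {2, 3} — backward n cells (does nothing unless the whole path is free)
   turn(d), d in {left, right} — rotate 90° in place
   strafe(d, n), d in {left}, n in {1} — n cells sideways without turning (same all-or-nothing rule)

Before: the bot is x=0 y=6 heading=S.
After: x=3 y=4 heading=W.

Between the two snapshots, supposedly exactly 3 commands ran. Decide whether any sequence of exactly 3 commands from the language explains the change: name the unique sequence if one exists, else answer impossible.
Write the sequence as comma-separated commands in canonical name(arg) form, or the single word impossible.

key: cell and facing (now W) both changed — the 3 commands mix motion and turning
t0: x=0 y=6 heading=S
step 1 (move(2)): x=0 y=4 heading=S
step 2 (turn(right)): x=0 y=4 heading=W
step 3 (back(3)): x=3 y=4 heading=W
uniquely the one of 216 3-step routes that fits.

move(2), turn(right), back(3)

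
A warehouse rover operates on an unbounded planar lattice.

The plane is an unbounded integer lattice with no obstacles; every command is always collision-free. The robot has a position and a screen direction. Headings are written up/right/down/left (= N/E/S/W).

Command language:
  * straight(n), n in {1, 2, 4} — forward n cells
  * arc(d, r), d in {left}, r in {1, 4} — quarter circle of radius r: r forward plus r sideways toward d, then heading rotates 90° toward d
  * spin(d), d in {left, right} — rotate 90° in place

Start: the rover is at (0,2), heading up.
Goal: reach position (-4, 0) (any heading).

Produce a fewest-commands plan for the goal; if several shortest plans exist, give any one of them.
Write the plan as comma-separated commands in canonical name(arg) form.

start: at (0,2), heading up
1. straight(2) → at (0,4), heading up
2. spin(left) → at (0,4), heading left
3. arc(left, 4) → at (-4,0), heading down
minimal: 3 command(s), checked below 3.

straight(2), spin(left), arc(left, 4)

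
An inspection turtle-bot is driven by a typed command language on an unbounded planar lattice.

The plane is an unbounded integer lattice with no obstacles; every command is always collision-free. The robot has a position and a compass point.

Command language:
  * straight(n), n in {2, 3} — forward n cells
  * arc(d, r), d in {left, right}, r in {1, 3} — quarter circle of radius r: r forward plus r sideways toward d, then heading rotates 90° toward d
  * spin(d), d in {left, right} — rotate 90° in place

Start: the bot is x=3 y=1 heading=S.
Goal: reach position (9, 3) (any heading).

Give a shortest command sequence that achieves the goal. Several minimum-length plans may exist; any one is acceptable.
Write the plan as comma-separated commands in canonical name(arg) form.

arc(left, 3), arc(left, 3), straight(2)

t0: x=3 y=1 heading=S
[1] after arc(left, 3): x=6 y=-2 heading=E
[2] after arc(left, 3): x=9 y=1 heading=N
[3] after straight(2): x=9 y=3 heading=N
shorter routes all fall short; 3 is best.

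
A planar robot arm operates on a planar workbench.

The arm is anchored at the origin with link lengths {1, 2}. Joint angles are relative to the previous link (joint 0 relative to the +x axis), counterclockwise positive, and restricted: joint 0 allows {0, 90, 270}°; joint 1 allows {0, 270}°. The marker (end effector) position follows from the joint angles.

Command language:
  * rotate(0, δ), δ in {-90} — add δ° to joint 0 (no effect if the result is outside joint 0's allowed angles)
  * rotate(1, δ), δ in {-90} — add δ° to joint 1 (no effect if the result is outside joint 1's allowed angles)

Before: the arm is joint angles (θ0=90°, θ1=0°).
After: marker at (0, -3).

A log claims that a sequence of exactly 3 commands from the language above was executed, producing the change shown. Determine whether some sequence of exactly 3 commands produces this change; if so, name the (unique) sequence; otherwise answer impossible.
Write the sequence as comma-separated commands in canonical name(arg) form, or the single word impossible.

rotate(0, -90), rotate(0, -90), rotate(0, -90)

begin: joint angles (θ0=90°, θ1=0°)
t=1 rotate(0, -90) ⇒ joint angles (θ0=0°, θ1=0°)
t=2 rotate(0, -90) ⇒ joint angles (θ0=270°, θ1=0°)
t=3 rotate(0, -90) ⇒ joint angles (θ0=270°, θ1=0°)
no other 3-command option fits: unique.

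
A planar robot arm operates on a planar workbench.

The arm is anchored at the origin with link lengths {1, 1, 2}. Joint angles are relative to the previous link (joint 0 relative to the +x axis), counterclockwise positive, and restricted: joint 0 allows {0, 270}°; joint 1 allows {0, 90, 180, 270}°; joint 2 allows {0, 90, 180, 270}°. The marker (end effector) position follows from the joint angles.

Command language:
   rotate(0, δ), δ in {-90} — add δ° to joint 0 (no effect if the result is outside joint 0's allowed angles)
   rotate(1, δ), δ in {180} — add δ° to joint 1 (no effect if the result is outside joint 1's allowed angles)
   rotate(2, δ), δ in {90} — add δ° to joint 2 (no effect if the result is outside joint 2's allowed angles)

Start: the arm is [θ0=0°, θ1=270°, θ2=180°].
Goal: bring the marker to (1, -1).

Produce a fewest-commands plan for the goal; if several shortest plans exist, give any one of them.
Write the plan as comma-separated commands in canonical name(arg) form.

from: [θ0=0°, θ1=270°, θ2=180°]
step 1 (rotate(0, -90)): [θ0=270°, θ1=270°, θ2=180°]
nothing shorter than 1 reaches the goal.

rotate(0, -90)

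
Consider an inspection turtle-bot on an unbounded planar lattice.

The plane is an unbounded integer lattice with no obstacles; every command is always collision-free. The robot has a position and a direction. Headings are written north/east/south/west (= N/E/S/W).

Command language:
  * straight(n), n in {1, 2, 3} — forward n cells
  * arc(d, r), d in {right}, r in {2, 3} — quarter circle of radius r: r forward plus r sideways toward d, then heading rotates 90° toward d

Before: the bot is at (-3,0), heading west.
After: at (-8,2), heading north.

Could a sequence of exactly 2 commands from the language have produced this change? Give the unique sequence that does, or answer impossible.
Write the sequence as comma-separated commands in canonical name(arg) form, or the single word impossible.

straight(3), arc(right, 2)

key: running arc(right, 2) before straight(3) would end elsewhere — order is forced
initial: at (-3,0), heading west
[1] after straight(3): at (-6,0), heading west
[2] after arc(right, 2): at (-8,2), heading north
no rival 2-sequence matches.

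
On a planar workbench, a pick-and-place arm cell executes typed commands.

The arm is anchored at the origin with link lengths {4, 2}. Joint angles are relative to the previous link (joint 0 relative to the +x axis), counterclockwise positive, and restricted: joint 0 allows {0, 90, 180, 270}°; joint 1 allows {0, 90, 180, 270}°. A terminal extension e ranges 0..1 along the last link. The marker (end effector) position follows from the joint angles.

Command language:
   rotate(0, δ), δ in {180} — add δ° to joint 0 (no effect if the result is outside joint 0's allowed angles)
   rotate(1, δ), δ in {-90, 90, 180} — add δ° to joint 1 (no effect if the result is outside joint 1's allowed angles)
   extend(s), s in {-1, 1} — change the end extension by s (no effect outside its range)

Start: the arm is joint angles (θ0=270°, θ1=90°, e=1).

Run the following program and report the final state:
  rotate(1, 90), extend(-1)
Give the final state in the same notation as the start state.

t0: joint angles (θ0=270°, θ1=90°, e=1)
[1] after rotate(1, 90): joint angles (θ0=270°, θ1=180°, e=1)
[2] after extend(-1): joint angles (θ0=270°, θ1=180°, e=0)

joint angles (θ0=270°, θ1=180°, e=0)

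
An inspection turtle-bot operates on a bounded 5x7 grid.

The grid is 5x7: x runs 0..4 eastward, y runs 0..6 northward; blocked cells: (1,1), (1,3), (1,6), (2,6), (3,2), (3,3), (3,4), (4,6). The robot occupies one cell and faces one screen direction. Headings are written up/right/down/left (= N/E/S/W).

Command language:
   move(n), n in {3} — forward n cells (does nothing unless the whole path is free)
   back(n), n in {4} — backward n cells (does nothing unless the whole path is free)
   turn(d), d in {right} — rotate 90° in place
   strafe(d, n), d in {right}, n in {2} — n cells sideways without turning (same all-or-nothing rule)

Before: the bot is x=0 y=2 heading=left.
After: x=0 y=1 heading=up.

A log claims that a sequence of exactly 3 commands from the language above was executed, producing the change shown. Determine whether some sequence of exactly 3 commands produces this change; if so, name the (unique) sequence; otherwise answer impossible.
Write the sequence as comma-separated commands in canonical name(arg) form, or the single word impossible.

key: cell and facing (now N) both changed — the 3 commands mix motion and turning
begin: x=0 y=2 heading=left
1. turn(right) → x=0 y=2 heading=up
2. move(3) → x=0 y=5 heading=up
3. back(4) → x=0 y=1 heading=up
uniquely the one of 64 3-step routes that fits.

turn(right), move(3), back(4)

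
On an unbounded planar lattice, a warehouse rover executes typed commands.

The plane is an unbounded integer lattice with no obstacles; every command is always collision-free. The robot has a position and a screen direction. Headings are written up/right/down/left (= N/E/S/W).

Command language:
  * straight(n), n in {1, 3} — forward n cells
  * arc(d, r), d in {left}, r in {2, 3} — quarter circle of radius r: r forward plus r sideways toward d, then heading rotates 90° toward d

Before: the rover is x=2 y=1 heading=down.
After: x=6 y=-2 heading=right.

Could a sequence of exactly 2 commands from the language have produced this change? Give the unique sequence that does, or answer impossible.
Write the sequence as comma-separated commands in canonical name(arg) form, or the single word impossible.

key: order matters: swapping arc(left, 3) and straight(1) lands elsewhere
begin: x=2 y=1 heading=down
step 1 (arc(left, 3)): x=5 y=-2 heading=right
step 2 (straight(1)): x=6 y=-2 heading=right
no other 2-command option fits: unique.

arc(left, 3), straight(1)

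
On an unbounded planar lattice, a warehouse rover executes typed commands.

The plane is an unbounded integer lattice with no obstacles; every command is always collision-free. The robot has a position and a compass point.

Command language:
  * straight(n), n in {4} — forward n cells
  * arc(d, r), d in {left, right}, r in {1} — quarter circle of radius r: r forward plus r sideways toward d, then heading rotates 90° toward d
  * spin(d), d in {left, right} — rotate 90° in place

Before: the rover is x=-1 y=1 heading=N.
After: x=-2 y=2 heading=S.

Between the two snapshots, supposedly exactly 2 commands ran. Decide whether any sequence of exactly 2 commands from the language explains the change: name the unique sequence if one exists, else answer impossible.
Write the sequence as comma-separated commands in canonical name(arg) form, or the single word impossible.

key: order matters: swapping arc(left, 1) and spin(left) lands elsewhere
start: x=-1 y=1 heading=N
[1] after arc(left, 1): x=-2 y=2 heading=W
[2] after spin(left): x=-2 y=2 heading=S
no rival 2-sequence matches.

arc(left, 1), spin(left)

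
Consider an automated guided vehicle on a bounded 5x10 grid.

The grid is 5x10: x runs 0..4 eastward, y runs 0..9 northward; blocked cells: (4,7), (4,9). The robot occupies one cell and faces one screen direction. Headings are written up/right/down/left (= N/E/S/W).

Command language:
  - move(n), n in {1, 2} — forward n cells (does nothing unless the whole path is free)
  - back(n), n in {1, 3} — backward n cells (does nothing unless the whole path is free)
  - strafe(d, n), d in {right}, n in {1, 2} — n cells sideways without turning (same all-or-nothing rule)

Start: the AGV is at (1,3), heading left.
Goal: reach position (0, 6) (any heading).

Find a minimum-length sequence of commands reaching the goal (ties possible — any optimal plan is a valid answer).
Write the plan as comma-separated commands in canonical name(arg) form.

strafe(right, 2), move(1), strafe(right, 1)

begin: at (1,3), heading left
t=1 strafe(right, 2) ⇒ at (1,5), heading left
t=2 move(1) ⇒ at (0,5), heading left
t=3 strafe(right, 1) ⇒ at (0,6), heading left
minimal: 3 command(s), checked below 3.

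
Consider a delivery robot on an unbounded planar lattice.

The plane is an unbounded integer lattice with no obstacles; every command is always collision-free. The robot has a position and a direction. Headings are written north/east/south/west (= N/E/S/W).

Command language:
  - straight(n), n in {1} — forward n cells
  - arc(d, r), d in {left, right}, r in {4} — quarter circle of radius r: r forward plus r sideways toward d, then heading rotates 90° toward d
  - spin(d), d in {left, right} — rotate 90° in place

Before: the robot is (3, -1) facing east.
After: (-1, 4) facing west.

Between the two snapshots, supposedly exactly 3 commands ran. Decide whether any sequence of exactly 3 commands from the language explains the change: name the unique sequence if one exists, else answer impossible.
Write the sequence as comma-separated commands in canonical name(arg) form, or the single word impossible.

spin(left), straight(1), arc(left, 4)

key: running arc(left, 4) before spin(left) would end elsewhere — order is forced
from: (3, -1) facing east
step 1 (spin(left)): (3, -1) facing north
step 2 (straight(1)): (3, 0) facing north
step 3 (arc(left, 4)): (-1, 4) facing west
all 125 alternatives checked — unique.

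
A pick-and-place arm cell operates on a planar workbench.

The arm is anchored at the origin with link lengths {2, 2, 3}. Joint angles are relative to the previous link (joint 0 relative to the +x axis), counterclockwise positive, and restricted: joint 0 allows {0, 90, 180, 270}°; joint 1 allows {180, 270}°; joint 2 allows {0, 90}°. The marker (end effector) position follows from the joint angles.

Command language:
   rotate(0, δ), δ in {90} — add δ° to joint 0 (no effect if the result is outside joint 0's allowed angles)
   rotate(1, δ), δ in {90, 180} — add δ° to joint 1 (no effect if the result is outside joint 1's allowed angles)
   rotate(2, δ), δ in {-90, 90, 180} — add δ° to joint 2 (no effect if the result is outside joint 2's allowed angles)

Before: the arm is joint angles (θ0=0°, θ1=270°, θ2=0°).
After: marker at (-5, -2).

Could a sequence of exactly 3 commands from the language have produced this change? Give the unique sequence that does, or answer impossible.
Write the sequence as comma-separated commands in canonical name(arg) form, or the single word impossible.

rotate(0, 90), rotate(0, 90), rotate(0, 90)

start: joint angles (θ0=0°, θ1=270°, θ2=0°)
[1] after rotate(0, 90): joint angles (θ0=90°, θ1=270°, θ2=0°)
[2] after rotate(0, 90): joint angles (θ0=180°, θ1=270°, θ2=0°)
[3] after rotate(0, 90): joint angles (θ0=270°, θ1=270°, θ2=0°)
uniquely the one of 216 3-step routes that fits.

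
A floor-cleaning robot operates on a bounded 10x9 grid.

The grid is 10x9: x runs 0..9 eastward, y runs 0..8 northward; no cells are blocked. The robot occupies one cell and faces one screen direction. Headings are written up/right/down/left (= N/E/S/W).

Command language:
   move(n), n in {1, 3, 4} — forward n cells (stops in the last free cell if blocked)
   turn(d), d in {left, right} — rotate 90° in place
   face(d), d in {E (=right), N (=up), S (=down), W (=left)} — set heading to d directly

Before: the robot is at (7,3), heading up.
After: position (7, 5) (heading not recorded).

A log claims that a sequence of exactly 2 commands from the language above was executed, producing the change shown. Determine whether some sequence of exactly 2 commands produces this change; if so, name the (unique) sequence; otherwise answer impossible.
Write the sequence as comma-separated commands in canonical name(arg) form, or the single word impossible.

begin: at (7,3), heading up
t=1 move(1) ⇒ at (7,4), heading up
t=2 move(1) ⇒ at (7,5), heading up
no rival 2-sequence matches.

move(1), move(1)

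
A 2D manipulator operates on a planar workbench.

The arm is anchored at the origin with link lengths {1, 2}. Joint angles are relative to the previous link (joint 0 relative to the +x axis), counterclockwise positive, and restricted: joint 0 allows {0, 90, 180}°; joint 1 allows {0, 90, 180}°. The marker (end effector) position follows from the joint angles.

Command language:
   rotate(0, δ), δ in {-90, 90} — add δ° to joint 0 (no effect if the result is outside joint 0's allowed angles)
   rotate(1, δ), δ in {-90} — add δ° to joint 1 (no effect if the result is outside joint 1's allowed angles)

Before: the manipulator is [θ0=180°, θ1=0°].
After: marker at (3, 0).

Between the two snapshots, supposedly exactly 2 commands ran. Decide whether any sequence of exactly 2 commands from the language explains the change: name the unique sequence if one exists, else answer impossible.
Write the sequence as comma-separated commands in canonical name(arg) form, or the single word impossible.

t0: [θ0=180°, θ1=0°]
step 1 (rotate(0, -90)): [θ0=90°, θ1=0°]
step 2 (rotate(0, -90)): [θ0=0°, θ1=0°]
uniquely the one of 9 2-step routes that fits.

rotate(0, -90), rotate(0, -90)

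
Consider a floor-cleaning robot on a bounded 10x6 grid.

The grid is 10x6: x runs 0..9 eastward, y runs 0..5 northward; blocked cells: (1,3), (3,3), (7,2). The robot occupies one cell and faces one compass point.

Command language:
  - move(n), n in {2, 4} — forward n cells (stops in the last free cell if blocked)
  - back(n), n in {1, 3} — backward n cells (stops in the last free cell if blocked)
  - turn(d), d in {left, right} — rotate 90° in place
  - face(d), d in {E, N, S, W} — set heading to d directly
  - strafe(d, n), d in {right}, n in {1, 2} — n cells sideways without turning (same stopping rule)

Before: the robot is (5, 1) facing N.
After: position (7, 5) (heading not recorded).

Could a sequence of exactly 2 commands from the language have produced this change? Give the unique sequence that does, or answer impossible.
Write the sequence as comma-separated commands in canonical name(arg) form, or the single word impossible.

move(4), strafe(right, 2)

key: order matters: swapping move(4) and strafe(right, 2) lands elsewhere
from: (5, 1) facing N
1. move(4) → (5, 5) facing N
2. strafe(right, 2) → (7, 5) facing N
no rival 2-sequence matches.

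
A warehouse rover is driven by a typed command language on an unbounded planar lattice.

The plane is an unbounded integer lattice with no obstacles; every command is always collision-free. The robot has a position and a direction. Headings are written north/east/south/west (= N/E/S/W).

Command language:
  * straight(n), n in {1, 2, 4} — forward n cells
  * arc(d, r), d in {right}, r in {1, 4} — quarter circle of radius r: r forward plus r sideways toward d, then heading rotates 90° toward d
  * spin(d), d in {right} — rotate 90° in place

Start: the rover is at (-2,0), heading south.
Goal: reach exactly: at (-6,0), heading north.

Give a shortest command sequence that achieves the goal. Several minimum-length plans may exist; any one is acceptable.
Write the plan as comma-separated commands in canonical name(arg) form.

t0: at (-2,0), heading south
t=1 straight(4) ⇒ at (-2,-4), heading south
t=2 spin(right) ⇒ at (-2,-4), heading west
t=3 arc(right, 4) ⇒ at (-6,0), heading north
no 2-step plan works, so 3 is optimal.

straight(4), spin(right), arc(right, 4)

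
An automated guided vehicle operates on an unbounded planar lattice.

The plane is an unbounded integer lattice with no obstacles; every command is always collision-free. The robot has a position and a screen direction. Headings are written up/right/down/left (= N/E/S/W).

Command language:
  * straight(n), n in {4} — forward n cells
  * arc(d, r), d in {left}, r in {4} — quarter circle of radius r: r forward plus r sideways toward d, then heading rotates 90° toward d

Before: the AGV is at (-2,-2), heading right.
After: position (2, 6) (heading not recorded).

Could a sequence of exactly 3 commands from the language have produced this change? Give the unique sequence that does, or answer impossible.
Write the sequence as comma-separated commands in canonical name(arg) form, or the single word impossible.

key: order matters: swapping straight(4) and arc(left, 4) lands elsewhere
t0: at (-2,-2), heading right
[1] after straight(4): at (2,-2), heading right
[2] after arc(left, 4): at (6,2), heading up
[3] after arc(left, 4): at (2,6), heading left
uniquely the one of 8 3-step routes that fits.

straight(4), arc(left, 4), arc(left, 4)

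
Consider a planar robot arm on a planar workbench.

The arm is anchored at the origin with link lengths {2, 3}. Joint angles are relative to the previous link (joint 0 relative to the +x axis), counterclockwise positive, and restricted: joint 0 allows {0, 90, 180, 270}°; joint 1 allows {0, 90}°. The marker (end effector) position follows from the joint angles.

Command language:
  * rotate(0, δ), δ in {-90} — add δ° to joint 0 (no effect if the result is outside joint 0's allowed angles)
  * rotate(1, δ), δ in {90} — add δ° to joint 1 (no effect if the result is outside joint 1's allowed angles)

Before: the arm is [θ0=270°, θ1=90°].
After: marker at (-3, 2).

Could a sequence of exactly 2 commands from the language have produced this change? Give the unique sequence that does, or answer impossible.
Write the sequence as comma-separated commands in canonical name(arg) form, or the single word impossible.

rotate(0, -90), rotate(0, -90)

from: [θ0=270°, θ1=90°]
[1] after rotate(0, -90): [θ0=180°, θ1=90°]
[2] after rotate(0, -90): [θ0=90°, θ1=90°]
no other 2-command option fits: unique.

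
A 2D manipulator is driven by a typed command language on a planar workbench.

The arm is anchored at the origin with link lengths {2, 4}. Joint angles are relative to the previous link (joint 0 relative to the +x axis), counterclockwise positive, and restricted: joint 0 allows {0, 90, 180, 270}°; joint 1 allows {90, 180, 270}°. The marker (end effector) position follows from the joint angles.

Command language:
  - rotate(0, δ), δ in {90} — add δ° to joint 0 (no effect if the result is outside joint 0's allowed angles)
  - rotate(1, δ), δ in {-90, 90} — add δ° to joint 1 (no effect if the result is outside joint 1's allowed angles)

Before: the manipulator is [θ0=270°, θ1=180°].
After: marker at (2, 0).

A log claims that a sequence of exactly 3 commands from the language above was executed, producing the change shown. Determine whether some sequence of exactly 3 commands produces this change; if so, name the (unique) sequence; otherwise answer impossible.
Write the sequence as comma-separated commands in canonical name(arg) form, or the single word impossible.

start: [θ0=270°, θ1=180°]
t=1 rotate(0, 90) ⇒ [θ0=0°, θ1=180°]
t=2 rotate(0, 90) ⇒ [θ0=90°, θ1=180°]
t=3 rotate(0, 90) ⇒ [θ0=180°, θ1=180°]
no rival 3-sequence matches.

rotate(0, 90), rotate(0, 90), rotate(0, 90)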